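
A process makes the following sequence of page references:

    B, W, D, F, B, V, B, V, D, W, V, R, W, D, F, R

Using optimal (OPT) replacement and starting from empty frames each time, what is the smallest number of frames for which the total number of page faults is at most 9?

f=1: 16 faults
f=2: 10 faults
f=3: 8 faults
f=4: 7 faults
f=5: 6 faults
f=6: 6 faults
Smallest f with faults ≤ 9 is 3.

3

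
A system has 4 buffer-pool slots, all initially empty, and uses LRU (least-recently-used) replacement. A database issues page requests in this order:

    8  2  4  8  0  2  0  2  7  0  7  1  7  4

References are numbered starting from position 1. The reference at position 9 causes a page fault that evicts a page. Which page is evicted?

pos 1: 8: miss, frames (8)
pos 2: 2: miss, frames (8 2)
pos 3: 4: miss, frames (8 2 4)
pos 4: 8: hit
pos 5: 0: miss, frames (2 4 8 0)
pos 6: 2: hit
pos 7: 0: hit
pos 8: 2: hit
pos 9: 7: miss, evict 4, frames (8 0 2 7)
At position 9, page 4 is evicted.

4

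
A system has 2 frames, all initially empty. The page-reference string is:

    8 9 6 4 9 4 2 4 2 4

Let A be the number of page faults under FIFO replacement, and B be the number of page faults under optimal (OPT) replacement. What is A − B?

Under FIFO: F F F F F . F F . . → 7 faults.
Under OPT: F F F F . . F . . . → 5 faults.
A − B = 7 − 5 = 2.

2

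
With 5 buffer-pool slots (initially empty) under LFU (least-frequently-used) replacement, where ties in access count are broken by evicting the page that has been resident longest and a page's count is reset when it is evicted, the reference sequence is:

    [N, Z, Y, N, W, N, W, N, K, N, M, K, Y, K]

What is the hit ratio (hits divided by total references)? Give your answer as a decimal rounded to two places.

0.57

N → miss, frames {N}
Z → miss, frames {N,Z}
Y → miss, frames {N,Z,Y}
N → hit
W → miss, frames {N,Z,Y,W}
N → hit
W → hit
N → hit
K → miss, frames {N,Z,Y,W,K}
N → hit
M → miss, evict Z, frames {N,Y,W,K,M}
K → hit
Y → hit
K → hit
Hits: 8 of 14 references → 8/14 = 0.5714.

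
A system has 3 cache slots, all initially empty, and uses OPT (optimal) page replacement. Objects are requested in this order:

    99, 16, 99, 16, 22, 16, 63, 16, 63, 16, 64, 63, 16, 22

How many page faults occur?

99: fault, frames (99)
16: fault, frames (99 16)
99: hit
16: hit
22: fault, frames (99 16 22)
16: hit
63: fault, evict 99, frames (16 22 63)
16: hit
63: hit
16: hit
64: fault, evict 22, frames (16 63 64)
63: hit
16: hit
22: fault, evict 64, frames (16 63 22)
Page faults: 6.

6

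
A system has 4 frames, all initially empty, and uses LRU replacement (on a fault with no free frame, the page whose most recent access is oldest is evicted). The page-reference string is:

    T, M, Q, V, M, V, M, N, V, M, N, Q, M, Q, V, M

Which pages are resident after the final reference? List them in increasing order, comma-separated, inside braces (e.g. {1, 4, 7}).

{M, N, Q, V}

T -> miss, frames (T)
M -> miss, frames (T M)
Q -> miss, frames (T M Q)
V -> miss, frames (T M Q V)
M -> hit
V -> hit
M -> hit
N -> miss, evict T, frames (Q V M N)
V -> hit
M -> hit
N -> hit
Q -> hit
M -> hit
Q -> hit
V -> hit
M -> hit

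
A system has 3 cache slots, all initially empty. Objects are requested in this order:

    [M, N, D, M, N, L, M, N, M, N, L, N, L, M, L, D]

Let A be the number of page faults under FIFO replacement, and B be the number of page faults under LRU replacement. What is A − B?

2

Under FIFO: F F F . . F F F . . . . . . . F → 7 faults.
Under LRU: F F F . . F . . . . . . . . . F → 5 faults.
A − B = 7 − 5 = 2.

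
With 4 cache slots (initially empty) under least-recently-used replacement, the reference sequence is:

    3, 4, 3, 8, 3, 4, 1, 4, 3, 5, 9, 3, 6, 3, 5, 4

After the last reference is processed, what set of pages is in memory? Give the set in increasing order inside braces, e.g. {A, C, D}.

{3, 4, 5, 6}

3 → miss, frames {3}
4 → miss, frames {3,4}
3 → hit
8 → miss, frames {4,3,8}
3 → hit
4 → hit
1 → miss, frames {8,3,4,1}
4 → hit
3 → hit
5 → miss, evict 8, frames {1,4,3,5}
9 → miss, evict 1, frames {4,3,5,9}
3 → hit
6 → miss, evict 4, frames {5,9,3,6}
3 → hit
5 → hit
4 → miss, evict 9, frames {6,3,5,4}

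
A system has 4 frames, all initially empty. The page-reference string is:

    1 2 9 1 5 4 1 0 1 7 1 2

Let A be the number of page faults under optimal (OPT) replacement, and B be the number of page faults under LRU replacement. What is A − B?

Under OPT: F F F . F F . F . F . . → 7 faults.
Under LRU: F F F . F F . F . F . F → 8 faults.
A − B = 7 − 8 = -1.

-1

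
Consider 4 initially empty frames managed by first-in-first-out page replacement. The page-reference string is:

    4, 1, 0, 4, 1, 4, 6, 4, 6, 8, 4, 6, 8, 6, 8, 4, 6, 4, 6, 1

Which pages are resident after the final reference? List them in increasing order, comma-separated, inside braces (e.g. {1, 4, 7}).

4 -> miss, frames (4)
1 -> miss, frames (4 1)
0 -> miss, frames (4 1 0)
4 -> hit
1 -> hit
4 -> hit
6 -> miss, frames (4 1 0 6)
4 -> hit
6 -> hit
8 -> miss, evict 4, frames (1 0 6 8)
4 -> miss, evict 1, frames (0 6 8 4)
6 -> hit
8 -> hit
6 -> hit
8 -> hit
4 -> hit
6 -> hit
4 -> hit
6 -> hit
1 -> miss, evict 0, frames (6 8 4 1)

{1, 4, 6, 8}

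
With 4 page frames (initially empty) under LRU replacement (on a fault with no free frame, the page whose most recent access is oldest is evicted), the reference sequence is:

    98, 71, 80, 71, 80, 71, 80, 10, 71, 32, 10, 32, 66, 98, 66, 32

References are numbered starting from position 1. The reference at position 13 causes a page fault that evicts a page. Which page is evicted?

80

pos 1: 98: fault, frames [98]
pos 2: 71: fault, frames [98, 71]
pos 3: 80: fault, frames [98, 71, 80]
pos 4: 71: hit
pos 5: 80: hit
pos 6: 71: hit
pos 7: 80: hit
pos 8: 10: fault, frames [98, 71, 80, 10]
pos 9: 71: hit
pos 10: 32: fault, evict 98, frames [80, 10, 71, 32]
pos 11: 10: hit
pos 12: 32: hit
pos 13: 66: fault, evict 80, frames [71, 10, 32, 66]
At position 13, page 80 is evicted.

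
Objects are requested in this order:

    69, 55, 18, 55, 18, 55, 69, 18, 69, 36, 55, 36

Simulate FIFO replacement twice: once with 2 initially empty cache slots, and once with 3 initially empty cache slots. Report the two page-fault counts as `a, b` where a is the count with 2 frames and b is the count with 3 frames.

6, 4

2 frames: F F F . . . F . . F F . → 6 faults.
3 frames: F F F . . . . . . F . . → 4 faults.
4 < 6: adding a frame reduced faults, as is typical.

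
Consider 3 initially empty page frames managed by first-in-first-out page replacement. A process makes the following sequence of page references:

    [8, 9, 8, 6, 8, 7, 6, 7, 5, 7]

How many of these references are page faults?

8: miss, frames {8}
9: miss, frames {8,9}
8: hit
6: miss, frames {8,9,6}
8: hit
7: miss, evict 8, frames {9,6,7}
6: hit
7: hit
5: miss, evict 9, frames {6,7,5}
7: hit
Page faults: 5.

5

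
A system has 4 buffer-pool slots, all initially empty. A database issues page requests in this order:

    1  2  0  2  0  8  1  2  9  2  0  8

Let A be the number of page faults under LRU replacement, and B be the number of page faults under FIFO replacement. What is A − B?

Under LRU: F F F . . F . . F . F F → 7 faults.
Under FIFO: F F F . . F . . F . . . → 5 faults.
A − B = 7 − 5 = 2.

2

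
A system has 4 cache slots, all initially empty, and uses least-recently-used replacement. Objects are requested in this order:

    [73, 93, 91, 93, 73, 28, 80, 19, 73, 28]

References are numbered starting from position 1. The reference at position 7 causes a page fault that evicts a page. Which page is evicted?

pos 1: 73: fault, frames (73)
pos 2: 93: fault, frames (73 93)
pos 3: 91: fault, frames (73 93 91)
pos 4: 93: hit
pos 5: 73: hit
pos 6: 28: fault, frames (91 93 73 28)
pos 7: 80: fault, evict 91, frames (93 73 28 80)
At position 7, page 91 is evicted.

91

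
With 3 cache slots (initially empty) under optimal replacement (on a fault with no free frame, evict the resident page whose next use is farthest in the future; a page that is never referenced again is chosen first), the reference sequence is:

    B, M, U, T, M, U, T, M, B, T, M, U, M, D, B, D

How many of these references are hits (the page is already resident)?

9

B → fault, frames {B}
M → fault, frames {B,M}
U → fault, frames {B,M,U}
T → fault, evict B, frames {M,U,T}
M → hit
U → hit
T → hit
M → hit
B → fault, evict U, frames {M,T,B}
T → hit
M → hit
U → fault, evict T, frames {M,B,U}
M → hit
D → fault, evict U, frames {M,B,D}
B → hit
D → hit
Hits: 9.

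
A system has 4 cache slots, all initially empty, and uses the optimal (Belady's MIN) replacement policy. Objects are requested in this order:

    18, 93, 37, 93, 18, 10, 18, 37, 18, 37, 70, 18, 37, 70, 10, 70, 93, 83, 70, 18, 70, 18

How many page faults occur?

7

18 -> miss, frames (18)
93 -> miss, frames (18 93)
37 -> miss, frames (18 93 37)
93 -> hit
18 -> hit
10 -> miss, frames (18 93 37 10)
18 -> hit
37 -> hit
18 -> hit
37 -> hit
70 -> miss, evict 93, frames (18 37 10 70)
18 -> hit
37 -> hit
70 -> hit
10 -> hit
70 -> hit
93 -> miss, evict 10, frames (18 37 70 93)
83 -> miss, evict 93, frames (18 37 70 83)
70 -> hit
18 -> hit
70 -> hit
18 -> hit
Page faults: 7.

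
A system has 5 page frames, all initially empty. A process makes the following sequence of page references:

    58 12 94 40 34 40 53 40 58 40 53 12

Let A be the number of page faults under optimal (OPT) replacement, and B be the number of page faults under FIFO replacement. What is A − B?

-2

Under OPT: F F F F F . F . . . . . → 6 faults.
Under FIFO: F F F F F . F . F . . F → 8 faults.
A − B = 6 − 8 = -2.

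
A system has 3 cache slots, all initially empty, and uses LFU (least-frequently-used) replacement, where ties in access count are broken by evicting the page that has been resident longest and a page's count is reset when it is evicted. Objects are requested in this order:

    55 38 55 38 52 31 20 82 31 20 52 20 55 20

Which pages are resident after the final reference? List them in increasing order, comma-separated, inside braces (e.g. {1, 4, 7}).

55: miss, frames {55}
38: miss, frames {55,38}
55: hit
38: hit
52: miss, frames {55,38,52}
31: miss, evict 52, frames {55,38,31}
20: miss, evict 31, frames {55,38,20}
82: miss, evict 20, frames {55,38,82}
31: miss, evict 82, frames {55,38,31}
20: miss, evict 31, frames {55,38,20}
52: miss, evict 20, frames {55,38,52}
20: miss, evict 52, frames {55,38,20}
55: hit
20: hit

{20, 38, 55}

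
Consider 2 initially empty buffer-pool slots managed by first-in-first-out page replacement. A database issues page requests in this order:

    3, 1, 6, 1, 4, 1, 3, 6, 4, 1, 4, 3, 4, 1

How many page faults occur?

12

3 → fault, frames {3}
1 → fault, frames {3,1}
6 → fault, evict 3, frames {1,6}
1 → hit
4 → fault, evict 1, frames {6,4}
1 → fault, evict 6, frames {4,1}
3 → fault, evict 4, frames {1,3}
6 → fault, evict 1, frames {3,6}
4 → fault, evict 3, frames {6,4}
1 → fault, evict 6, frames {4,1}
4 → hit
3 → fault, evict 4, frames {1,3}
4 → fault, evict 1, frames {3,4}
1 → fault, evict 3, frames {4,1}
Page faults: 12.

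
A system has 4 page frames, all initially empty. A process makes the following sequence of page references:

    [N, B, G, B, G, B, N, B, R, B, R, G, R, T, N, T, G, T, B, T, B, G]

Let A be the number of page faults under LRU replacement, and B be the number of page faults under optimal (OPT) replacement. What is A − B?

Under LRU: F F F . . . . . F . . . . F F . . . F . . . → 7 faults.
Under OPT: F F F . . . . . F . . . . F . . . . . . . . → 5 faults.
A − B = 7 − 5 = 2.

2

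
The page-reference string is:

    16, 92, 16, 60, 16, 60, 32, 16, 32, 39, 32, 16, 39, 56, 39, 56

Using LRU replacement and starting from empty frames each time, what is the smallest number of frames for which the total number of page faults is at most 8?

f=1: 16 faults
f=2: 9 faults
f=3: 6 faults
f=4: 6 faults
f=5: 6 faults
f=6: 6 faults
Smallest f with faults ≤ 8 is 3.

3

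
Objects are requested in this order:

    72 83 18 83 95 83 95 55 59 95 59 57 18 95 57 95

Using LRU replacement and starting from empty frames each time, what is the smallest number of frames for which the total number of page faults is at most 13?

2

f=1: 16 faults
f=2: 11 faults
f=3: 9 faults
f=4: 8 faults
f=5: 8 faults
f=6: 7 faults
f=7: 7 faults
Smallest f with faults ≤ 13 is 2.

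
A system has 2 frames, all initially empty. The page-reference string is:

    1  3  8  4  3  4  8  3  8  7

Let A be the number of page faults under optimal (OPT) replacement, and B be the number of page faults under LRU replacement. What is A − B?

Under OPT: F F F F . . F . . F → 6 faults.
Under LRU: F F F F F . F F . F → 8 faults.
A − B = 6 − 8 = -2.

-2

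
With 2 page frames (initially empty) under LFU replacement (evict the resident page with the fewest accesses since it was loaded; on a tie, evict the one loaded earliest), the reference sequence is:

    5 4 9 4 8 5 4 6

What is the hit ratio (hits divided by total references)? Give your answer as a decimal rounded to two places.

5 → miss, frames {5}
4 → miss, frames {5,4}
9 → miss, evict 5, frames {4,9}
4 → hit
8 → miss, evict 9, frames {4,8}
5 → miss, evict 8, frames {4,5}
4 → hit
6 → miss, evict 5, frames {4,6}
Hits: 2 of 8 references → 2/8 = 0.2500.

0.25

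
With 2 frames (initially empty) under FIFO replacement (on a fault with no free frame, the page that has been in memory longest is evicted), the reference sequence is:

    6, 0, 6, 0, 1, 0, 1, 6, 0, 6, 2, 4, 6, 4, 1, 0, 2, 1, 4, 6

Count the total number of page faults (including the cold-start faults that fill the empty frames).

14

6: fault, frames [6]
0: fault, frames [6, 0]
6: hit
0: hit
1: fault, evict 6, frames [0, 1]
0: hit
1: hit
6: fault, evict 0, frames [1, 6]
0: fault, evict 1, frames [6, 0]
6: hit
2: fault, evict 6, frames [0, 2]
4: fault, evict 0, frames [2, 4]
6: fault, evict 2, frames [4, 6]
4: hit
1: fault, evict 4, frames [6, 1]
0: fault, evict 6, frames [1, 0]
2: fault, evict 1, frames [0, 2]
1: fault, evict 0, frames [2, 1]
4: fault, evict 2, frames [1, 4]
6: fault, evict 1, frames [4, 6]
Page faults: 14.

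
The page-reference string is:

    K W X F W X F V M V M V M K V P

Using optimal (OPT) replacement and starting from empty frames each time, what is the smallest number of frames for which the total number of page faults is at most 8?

f=1: 16 faults
f=2: 9 faults
f=3: 8 faults
f=4: 7 faults
f=5: 7 faults
f=6: 7 faults
f=7: 7 faults
Smallest f with faults ≤ 8 is 3.

3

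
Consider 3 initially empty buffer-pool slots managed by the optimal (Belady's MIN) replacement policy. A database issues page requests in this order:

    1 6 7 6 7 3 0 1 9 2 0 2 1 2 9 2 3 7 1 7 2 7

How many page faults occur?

10

1 -> miss, frames {1}
6 -> miss, frames {1,6}
7 -> miss, frames {1,6,7}
6 -> hit
7 -> hit
3 -> miss, evict 6, frames {1,7,3}
0 -> miss, evict 7, frames {1,3,0}
1 -> hit
9 -> miss, evict 3, frames {1,0,9}
2 -> miss, evict 9, frames {1,0,2}
0 -> hit
2 -> hit
1 -> hit
2 -> hit
9 -> miss, evict 0, frames {1,2,9}
2 -> hit
3 -> miss, evict 9, frames {1,2,3}
7 -> miss, evict 3, frames {1,2,7}
1 -> hit
7 -> hit
2 -> hit
7 -> hit
Page faults: 10.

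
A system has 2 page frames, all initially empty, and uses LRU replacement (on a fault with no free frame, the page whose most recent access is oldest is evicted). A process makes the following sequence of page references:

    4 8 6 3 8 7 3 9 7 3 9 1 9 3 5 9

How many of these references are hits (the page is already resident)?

4 → miss, frames (4)
8 → miss, frames (4 8)
6 → miss, evict 4, frames (8 6)
3 → miss, evict 8, frames (6 3)
8 → miss, evict 6, frames (3 8)
7 → miss, evict 3, frames (8 7)
3 → miss, evict 8, frames (7 3)
9 → miss, evict 7, frames (3 9)
7 → miss, evict 3, frames (9 7)
3 → miss, evict 9, frames (7 3)
9 → miss, evict 7, frames (3 9)
1 → miss, evict 3, frames (9 1)
9 → hit
3 → miss, evict 1, frames (9 3)
5 → miss, evict 9, frames (3 5)
9 → miss, evict 3, frames (5 9)
Hits: 1.

1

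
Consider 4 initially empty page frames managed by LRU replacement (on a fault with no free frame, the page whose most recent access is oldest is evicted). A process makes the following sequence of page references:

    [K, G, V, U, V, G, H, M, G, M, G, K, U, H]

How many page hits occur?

5

K: fault, frames {K}
G: fault, frames {K,G}
V: fault, frames {K,G,V}
U: fault, frames {K,G,V,U}
V: hit
G: hit
H: fault, evict K, frames {U,V,G,H}
M: fault, evict U, frames {V,G,H,M}
G: hit
M: hit
G: hit
K: fault, evict V, frames {H,M,G,K}
U: fault, evict H, frames {M,G,K,U}
H: fault, evict M, frames {G,K,U,H}
Hits: 5.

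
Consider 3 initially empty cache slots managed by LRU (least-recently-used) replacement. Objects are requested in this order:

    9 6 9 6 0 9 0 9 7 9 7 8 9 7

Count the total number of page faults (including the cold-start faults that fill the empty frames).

5

9 -> fault, frames [9]
6 -> fault, frames [9, 6]
9 -> hit
6 -> hit
0 -> fault, frames [9, 6, 0]
9 -> hit
0 -> hit
9 -> hit
7 -> fault, evict 6, frames [0, 9, 7]
9 -> hit
7 -> hit
8 -> fault, evict 0, frames [9, 7, 8]
9 -> hit
7 -> hit
Page faults: 5.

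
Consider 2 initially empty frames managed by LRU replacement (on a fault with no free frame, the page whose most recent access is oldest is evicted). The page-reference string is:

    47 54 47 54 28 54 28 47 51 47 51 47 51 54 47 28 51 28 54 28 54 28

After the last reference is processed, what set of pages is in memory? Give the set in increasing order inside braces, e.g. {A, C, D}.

{28, 54}

47 -> fault, frames [47]
54 -> fault, frames [47, 54]
47 -> hit
54 -> hit
28 -> fault, evict 47, frames [54, 28]
54 -> hit
28 -> hit
47 -> fault, evict 54, frames [28, 47]
51 -> fault, evict 28, frames [47, 51]
47 -> hit
51 -> hit
47 -> hit
51 -> hit
54 -> fault, evict 47, frames [51, 54]
47 -> fault, evict 51, frames [54, 47]
28 -> fault, evict 54, frames [47, 28]
51 -> fault, evict 47, frames [28, 51]
28 -> hit
54 -> fault, evict 51, frames [28, 54]
28 -> hit
54 -> hit
28 -> hit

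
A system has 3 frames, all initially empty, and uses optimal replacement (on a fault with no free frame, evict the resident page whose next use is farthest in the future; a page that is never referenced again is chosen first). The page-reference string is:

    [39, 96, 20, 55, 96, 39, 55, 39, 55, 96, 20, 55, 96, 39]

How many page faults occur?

39: fault, frames {39}
96: fault, frames {39,96}
20: fault, frames {39,96,20}
55: fault, evict 20, frames {39,96,55}
96: hit
39: hit
55: hit
39: hit
55: hit
96: hit
20: fault, evict 39, frames {96,55,20}
55: hit
96: hit
39: fault, evict 20, frames {96,55,39}
Page faults: 6.

6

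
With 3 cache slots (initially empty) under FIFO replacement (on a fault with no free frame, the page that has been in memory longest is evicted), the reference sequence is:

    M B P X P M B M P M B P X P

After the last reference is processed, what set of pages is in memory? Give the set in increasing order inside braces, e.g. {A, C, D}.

M → fault, frames (M)
B → fault, frames (M B)
P → fault, frames (M B P)
X → fault, evict M, frames (B P X)
P → hit
M → fault, evict B, frames (P X M)
B → fault, evict P, frames (X M B)
M → hit
P → fault, evict X, frames (M B P)
M → hit
B → hit
P → hit
X → fault, evict M, frames (B P X)
P → hit

{B, P, X}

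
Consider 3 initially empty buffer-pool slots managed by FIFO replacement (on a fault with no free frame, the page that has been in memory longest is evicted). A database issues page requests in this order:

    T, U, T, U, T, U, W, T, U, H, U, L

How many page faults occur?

T -> fault, frames {T}
U -> fault, frames {T,U}
T -> hit
U -> hit
T -> hit
U -> hit
W -> fault, frames {T,U,W}
T -> hit
U -> hit
H -> fault, evict T, frames {U,W,H}
U -> hit
L -> fault, evict U, frames {W,H,L}
Page faults: 5.

5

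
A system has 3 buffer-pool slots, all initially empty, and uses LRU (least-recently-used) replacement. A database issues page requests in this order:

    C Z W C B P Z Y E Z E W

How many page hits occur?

3

C: fault, frames (C)
Z: fault, frames (C Z)
W: fault, frames (C Z W)
C: hit
B: fault, evict Z, frames (W C B)
P: fault, evict W, frames (C B P)
Z: fault, evict C, frames (B P Z)
Y: fault, evict B, frames (P Z Y)
E: fault, evict P, frames (Z Y E)
Z: hit
E: hit
W: fault, evict Y, frames (Z E W)
Hits: 3.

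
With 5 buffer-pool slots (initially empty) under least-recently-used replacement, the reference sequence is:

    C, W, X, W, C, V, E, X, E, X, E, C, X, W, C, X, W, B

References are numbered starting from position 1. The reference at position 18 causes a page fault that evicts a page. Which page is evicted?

V

pos 1: C → fault, frames (C)
pos 2: W → fault, frames (C W)
pos 3: X → fault, frames (C W X)
pos 4: W → hit
pos 5: C → hit
pos 6: V → fault, frames (X W C V)
pos 7: E → fault, frames (X W C V E)
pos 8: X → hit
pos 9: E → hit
pos 10: X → hit
pos 11: E → hit
pos 12: C → hit
pos 13: X → hit
pos 14: W → hit
pos 15: C → hit
pos 16: X → hit
pos 17: W → hit
pos 18: B → fault, evict V, frames (E C X W B)
At position 18, page V is evicted.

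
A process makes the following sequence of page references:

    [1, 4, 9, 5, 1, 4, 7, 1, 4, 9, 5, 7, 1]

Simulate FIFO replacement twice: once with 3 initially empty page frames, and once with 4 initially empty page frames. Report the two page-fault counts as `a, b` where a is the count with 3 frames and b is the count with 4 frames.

10, 11

3 frames: F F F F F F F . . F F . F → 10 faults.
4 frames: F F F F . . F F F F F F F → 11 faults.
11 > 10: adding a frame increased faults — Belady's anomaly.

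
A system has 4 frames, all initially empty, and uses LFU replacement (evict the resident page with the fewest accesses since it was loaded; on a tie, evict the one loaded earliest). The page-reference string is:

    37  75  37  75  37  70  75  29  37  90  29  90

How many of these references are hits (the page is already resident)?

7

37: fault, frames (37)
75: fault, frames (37 75)
37: hit
75: hit
37: hit
70: fault, frames (37 75 70)
75: hit
29: fault, frames (37 75 70 29)
37: hit
90: fault, evict 70, frames (37 75 29 90)
29: hit
90: hit
Hits: 7.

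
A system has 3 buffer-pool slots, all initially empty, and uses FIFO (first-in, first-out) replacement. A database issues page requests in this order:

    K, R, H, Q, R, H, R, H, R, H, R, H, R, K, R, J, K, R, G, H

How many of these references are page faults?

9

K → fault, frames [K]
R → fault, frames [K, R]
H → fault, frames [K, R, H]
Q → fault, evict K, frames [R, H, Q]
R → hit
H → hit
R → hit
H → hit
R → hit
H → hit
R → hit
H → hit
R → hit
K → fault, evict R, frames [H, Q, K]
R → fault, evict H, frames [Q, K, R]
J → fault, evict Q, frames [K, R, J]
K → hit
R → hit
G → fault, evict K, frames [R, J, G]
H → fault, evict R, frames [J, G, H]
Page faults: 9.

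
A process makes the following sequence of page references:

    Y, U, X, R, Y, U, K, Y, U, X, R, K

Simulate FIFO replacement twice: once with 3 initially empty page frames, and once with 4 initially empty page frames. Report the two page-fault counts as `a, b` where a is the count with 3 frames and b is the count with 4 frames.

3 frames: F F F F F F F . . F F . → 9 faults.
4 frames: F F F F . . F F F F F F → 10 faults.
10 > 9: adding a frame increased faults — Belady's anomaly.

9, 10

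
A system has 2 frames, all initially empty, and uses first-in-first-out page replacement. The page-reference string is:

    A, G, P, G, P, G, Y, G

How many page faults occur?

5

A -> fault, frames {A}
G -> fault, frames {A,G}
P -> fault, evict A, frames {G,P}
G -> hit
P -> hit
G -> hit
Y -> fault, evict G, frames {P,Y}
G -> fault, evict P, frames {Y,G}
Page faults: 5.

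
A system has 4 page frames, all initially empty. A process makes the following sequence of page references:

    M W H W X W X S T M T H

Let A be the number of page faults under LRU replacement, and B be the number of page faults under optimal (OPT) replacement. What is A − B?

Under LRU: F F F . F . . F F F . F → 8 faults.
Under OPT: F F F . F . . F F . . . → 6 faults.
A − B = 8 − 6 = 2.

2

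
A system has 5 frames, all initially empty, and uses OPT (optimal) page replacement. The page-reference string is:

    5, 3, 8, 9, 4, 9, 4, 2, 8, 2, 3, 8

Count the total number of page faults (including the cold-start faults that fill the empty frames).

6

5 -> miss, frames {5}
3 -> miss, frames {5,3}
8 -> miss, frames {5,3,8}
9 -> miss, frames {5,3,8,9}
4 -> miss, frames {5,3,8,9,4}
9 -> hit
4 -> hit
2 -> miss, evict 4, frames {5,3,8,9,2}
8 -> hit
2 -> hit
3 -> hit
8 -> hit
Page faults: 6.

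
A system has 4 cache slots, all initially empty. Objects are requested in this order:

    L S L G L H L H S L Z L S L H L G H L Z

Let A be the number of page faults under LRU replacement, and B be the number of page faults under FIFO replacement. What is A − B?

-3

Under LRU: F F . F . F . . . . F . . . . . F . . F → 7 faults.
Under FIFO: F F . F . F . . . . F F F . . . F F . F → 10 faults.
A − B = 7 − 10 = -3.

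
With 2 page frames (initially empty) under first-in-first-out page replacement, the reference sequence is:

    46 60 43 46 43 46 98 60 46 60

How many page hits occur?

3

46: miss, frames [46]
60: miss, frames [46, 60]
43: miss, evict 46, frames [60, 43]
46: miss, evict 60, frames [43, 46]
43: hit
46: hit
98: miss, evict 43, frames [46, 98]
60: miss, evict 46, frames [98, 60]
46: miss, evict 98, frames [60, 46]
60: hit
Hits: 3.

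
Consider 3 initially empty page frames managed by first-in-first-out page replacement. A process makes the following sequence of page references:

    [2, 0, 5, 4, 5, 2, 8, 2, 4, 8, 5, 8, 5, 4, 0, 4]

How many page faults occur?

9

2 -> miss, frames [2]
0 -> miss, frames [2, 0]
5 -> miss, frames [2, 0, 5]
4 -> miss, evict 2, frames [0, 5, 4]
5 -> hit
2 -> miss, evict 0, frames [5, 4, 2]
8 -> miss, evict 5, frames [4, 2, 8]
2 -> hit
4 -> hit
8 -> hit
5 -> miss, evict 4, frames [2, 8, 5]
8 -> hit
5 -> hit
4 -> miss, evict 2, frames [8, 5, 4]
0 -> miss, evict 8, frames [5, 4, 0]
4 -> hit
Page faults: 9.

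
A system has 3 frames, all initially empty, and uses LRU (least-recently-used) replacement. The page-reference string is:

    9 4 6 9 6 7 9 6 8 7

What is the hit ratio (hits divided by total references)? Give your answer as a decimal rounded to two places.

0.40

9: miss, frames [9]
4: miss, frames [9, 4]
6: miss, frames [9, 4, 6]
9: hit
6: hit
7: miss, evict 4, frames [9, 6, 7]
9: hit
6: hit
8: miss, evict 7, frames [9, 6, 8]
7: miss, evict 9, frames [6, 8, 7]
Hits: 4 of 10 references → 4/10 = 0.4000.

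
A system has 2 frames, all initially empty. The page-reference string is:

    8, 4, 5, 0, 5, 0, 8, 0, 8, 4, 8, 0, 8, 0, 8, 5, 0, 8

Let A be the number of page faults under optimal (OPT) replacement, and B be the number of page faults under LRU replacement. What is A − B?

Under OPT: F F F F . . F . . F . F . . . F . F → 9 faults.
Under LRU: F F F F . . F . . F . F . . . F F F → 10 faults.
A − B = 9 − 10 = -1.

-1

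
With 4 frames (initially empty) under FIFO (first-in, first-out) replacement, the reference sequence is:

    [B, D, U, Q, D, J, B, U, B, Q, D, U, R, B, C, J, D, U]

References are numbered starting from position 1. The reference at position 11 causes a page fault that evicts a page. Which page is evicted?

pos 1: B -> fault, frames [B]
pos 2: D -> fault, frames [B, D]
pos 3: U -> fault, frames [B, D, U]
pos 4: Q -> fault, frames [B, D, U, Q]
pos 5: D -> hit
pos 6: J -> fault, evict B, frames [D, U, Q, J]
pos 7: B -> fault, evict D, frames [U, Q, J, B]
pos 8: U -> hit
pos 9: B -> hit
pos 10: Q -> hit
pos 11: D -> fault, evict U, frames [Q, J, B, D]
At position 11, page U is evicted.

U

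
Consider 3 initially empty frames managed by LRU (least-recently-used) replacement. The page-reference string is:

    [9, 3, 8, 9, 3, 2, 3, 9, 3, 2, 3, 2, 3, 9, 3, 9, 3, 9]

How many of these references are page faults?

4

9 → miss, frames (9)
3 → miss, frames (9 3)
8 → miss, frames (9 3 8)
9 → hit
3 → hit
2 → miss, evict 8, frames (9 3 2)
3 → hit
9 → hit
3 → hit
2 → hit
3 → hit
2 → hit
3 → hit
9 → hit
3 → hit
9 → hit
3 → hit
9 → hit
Page faults: 4.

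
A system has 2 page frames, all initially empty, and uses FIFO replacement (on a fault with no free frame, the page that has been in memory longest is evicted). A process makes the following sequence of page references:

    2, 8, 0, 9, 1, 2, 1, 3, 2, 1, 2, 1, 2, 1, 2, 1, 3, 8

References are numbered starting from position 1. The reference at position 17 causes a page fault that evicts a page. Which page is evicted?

1

pos 1: 2 -> miss, frames [2]
pos 2: 8 -> miss, frames [2, 8]
pos 3: 0 -> miss, evict 2, frames [8, 0]
pos 4: 9 -> miss, evict 8, frames [0, 9]
pos 5: 1 -> miss, evict 0, frames [9, 1]
pos 6: 2 -> miss, evict 9, frames [1, 2]
pos 7: 1 -> hit
pos 8: 3 -> miss, evict 1, frames [2, 3]
pos 9: 2 -> hit
pos 10: 1 -> miss, evict 2, frames [3, 1]
pos 11: 2 -> miss, evict 3, frames [1, 2]
pos 12: 1 -> hit
pos 13: 2 -> hit
pos 14: 1 -> hit
pos 15: 2 -> hit
pos 16: 1 -> hit
pos 17: 3 -> miss, evict 1, frames [2, 3]
At position 17, page 1 is evicted.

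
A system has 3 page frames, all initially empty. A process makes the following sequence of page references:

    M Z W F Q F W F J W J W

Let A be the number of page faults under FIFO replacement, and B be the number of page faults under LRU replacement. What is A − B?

Under FIFO: F F F F F . . . F F . . → 7 faults.
Under LRU: F F F F F . . . F . . . → 6 faults.
A − B = 7 − 6 = 1.

1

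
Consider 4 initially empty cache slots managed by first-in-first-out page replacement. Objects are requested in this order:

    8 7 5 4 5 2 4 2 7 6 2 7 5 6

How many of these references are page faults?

8 -> fault, frames [8]
7 -> fault, frames [8, 7]
5 -> fault, frames [8, 7, 5]
4 -> fault, frames [8, 7, 5, 4]
5 -> hit
2 -> fault, evict 8, frames [7, 5, 4, 2]
4 -> hit
2 -> hit
7 -> hit
6 -> fault, evict 7, frames [5, 4, 2, 6]
2 -> hit
7 -> fault, evict 5, frames [4, 2, 6, 7]
5 -> fault, evict 4, frames [2, 6, 7, 5]
6 -> hit
Page faults: 8.

8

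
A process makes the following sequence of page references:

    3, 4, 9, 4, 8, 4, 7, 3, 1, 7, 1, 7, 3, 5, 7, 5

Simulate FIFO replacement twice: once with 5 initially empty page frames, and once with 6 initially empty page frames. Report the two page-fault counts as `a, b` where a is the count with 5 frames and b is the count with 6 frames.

8, 7

5 frames: F F F . F . F . F . . . F F . . → 8 faults.
6 frames: F F F . F . F . F . . . . F . . → 7 faults.
7 < 8: adding a frame reduced faults, as is typical.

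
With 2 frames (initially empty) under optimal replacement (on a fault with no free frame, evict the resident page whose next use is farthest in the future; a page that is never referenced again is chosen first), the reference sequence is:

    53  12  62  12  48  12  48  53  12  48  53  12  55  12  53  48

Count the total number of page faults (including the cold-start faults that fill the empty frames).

53: miss, frames {53}
12: miss, frames {53,12}
62: miss, evict 53, frames {12,62}
12: hit
48: miss, evict 62, frames {12,48}
12: hit
48: hit
53: miss, evict 48, frames {12,53}
12: hit
48: miss, evict 12, frames {53,48}
53: hit
12: miss, evict 48, frames {53,12}
55: miss, evict 53, frames {12,55}
12: hit
53: miss, evict 55, frames {12,53}
48: miss, evict 53, frames {12,48}
Page faults: 10.

10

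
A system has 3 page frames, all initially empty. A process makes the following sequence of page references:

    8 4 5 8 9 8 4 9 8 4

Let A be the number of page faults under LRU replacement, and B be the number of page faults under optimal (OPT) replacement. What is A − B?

1

Under LRU: F F F . F . F . . . → 5 faults.
Under OPT: F F F . F . . . . . → 4 faults.
A − B = 5 − 4 = 1.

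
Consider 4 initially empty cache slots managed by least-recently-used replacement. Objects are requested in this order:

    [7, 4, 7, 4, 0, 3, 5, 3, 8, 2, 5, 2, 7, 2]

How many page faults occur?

7: miss, frames {7}
4: miss, frames {7,4}
7: hit
4: hit
0: miss, frames {7,4,0}
3: miss, frames {7,4,0,3}
5: miss, evict 7, frames {4,0,3,5}
3: hit
8: miss, evict 4, frames {0,5,3,8}
2: miss, evict 0, frames {5,3,8,2}
5: hit
2: hit
7: miss, evict 3, frames {8,5,2,7}
2: hit
Page faults: 8.

8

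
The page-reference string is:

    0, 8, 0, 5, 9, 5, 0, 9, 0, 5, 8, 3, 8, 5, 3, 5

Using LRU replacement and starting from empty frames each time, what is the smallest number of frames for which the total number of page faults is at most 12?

2

f=1: 16 faults
f=2: 11 faults
f=3: 6 faults
f=4: 5 faults
f=5: 5 faults
Smallest f with faults ≤ 12 is 2.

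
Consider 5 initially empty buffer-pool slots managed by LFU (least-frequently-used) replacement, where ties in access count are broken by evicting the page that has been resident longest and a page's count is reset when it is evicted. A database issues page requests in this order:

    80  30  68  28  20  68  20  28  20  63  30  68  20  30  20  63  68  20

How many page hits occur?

12

80 -> fault, frames {80}
30 -> fault, frames {80,30}
68 -> fault, frames {80,30,68}
28 -> fault, frames {80,30,68,28}
20 -> fault, frames {80,30,68,28,20}
68 -> hit
20 -> hit
28 -> hit
20 -> hit
63 -> fault, evict 80, frames {30,68,28,20,63}
30 -> hit
68 -> hit
20 -> hit
30 -> hit
20 -> hit
63 -> hit
68 -> hit
20 -> hit
Hits: 12.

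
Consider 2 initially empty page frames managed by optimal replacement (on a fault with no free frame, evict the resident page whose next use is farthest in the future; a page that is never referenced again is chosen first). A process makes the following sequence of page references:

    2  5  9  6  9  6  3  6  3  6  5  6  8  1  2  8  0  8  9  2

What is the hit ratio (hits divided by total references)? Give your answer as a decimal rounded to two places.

2: miss, frames [2]
5: miss, frames [2, 5]
9: miss, evict 2, frames [5, 9]
6: miss, evict 5, frames [9, 6]
9: hit
6: hit
3: miss, evict 9, frames [6, 3]
6: hit
3: hit
6: hit
5: miss, evict 3, frames [6, 5]
6: hit
8: miss, evict 5, frames [6, 8]
1: miss, evict 6, frames [8, 1]
2: miss, evict 1, frames [8, 2]
8: hit
0: miss, evict 2, frames [8, 0]
8: hit
9: miss, evict 0, frames [8, 9]
2: miss, evict 9, frames [8, 2]
Hits: 8 of 20 references → 8/20 = 0.4000.

0.40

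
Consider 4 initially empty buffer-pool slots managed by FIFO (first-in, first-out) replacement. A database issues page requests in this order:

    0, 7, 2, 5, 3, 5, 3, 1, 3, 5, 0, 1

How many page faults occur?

0 -> miss, frames {0}
7 -> miss, frames {0,7}
2 -> miss, frames {0,7,2}
5 -> miss, frames {0,7,2,5}
3 -> miss, evict 0, frames {7,2,5,3}
5 -> hit
3 -> hit
1 -> miss, evict 7, frames {2,5,3,1}
3 -> hit
5 -> hit
0 -> miss, evict 2, frames {5,3,1,0}
1 -> hit
Page faults: 7.

7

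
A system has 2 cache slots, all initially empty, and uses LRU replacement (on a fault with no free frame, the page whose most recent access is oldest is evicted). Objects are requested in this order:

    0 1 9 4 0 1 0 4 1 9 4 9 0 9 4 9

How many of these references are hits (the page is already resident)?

0: miss, frames {0}
1: miss, frames {0,1}
9: miss, evict 0, frames {1,9}
4: miss, evict 1, frames {9,4}
0: miss, evict 9, frames {4,0}
1: miss, evict 4, frames {0,1}
0: hit
4: miss, evict 1, frames {0,4}
1: miss, evict 0, frames {4,1}
9: miss, evict 4, frames {1,9}
4: miss, evict 1, frames {9,4}
9: hit
0: miss, evict 4, frames {9,0}
9: hit
4: miss, evict 0, frames {9,4}
9: hit
Hits: 4.

4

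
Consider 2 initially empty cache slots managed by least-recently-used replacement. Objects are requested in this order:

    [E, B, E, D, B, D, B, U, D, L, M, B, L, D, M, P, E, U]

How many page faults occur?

E → miss, frames [E]
B → miss, frames [E, B]
E → hit
D → miss, evict B, frames [E, D]
B → miss, evict E, frames [D, B]
D → hit
B → hit
U → miss, evict D, frames [B, U]
D → miss, evict B, frames [U, D]
L → miss, evict U, frames [D, L]
M → miss, evict D, frames [L, M]
B → miss, evict L, frames [M, B]
L → miss, evict M, frames [B, L]
D → miss, evict B, frames [L, D]
M → miss, evict L, frames [D, M]
P → miss, evict D, frames [M, P]
E → miss, evict M, frames [P, E]
U → miss, evict P, frames [E, U]
Page faults: 15.

15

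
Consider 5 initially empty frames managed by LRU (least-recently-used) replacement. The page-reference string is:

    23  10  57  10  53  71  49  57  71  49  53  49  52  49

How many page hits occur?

7

23 → fault, frames {23}
10 → fault, frames {23,10}
57 → fault, frames {23,10,57}
10 → hit
53 → fault, frames {23,57,10,53}
71 → fault, frames {23,57,10,53,71}
49 → fault, evict 23, frames {57,10,53,71,49}
57 → hit
71 → hit
49 → hit
53 → hit
49 → hit
52 → fault, evict 10, frames {57,71,53,49,52}
49 → hit
Hits: 7.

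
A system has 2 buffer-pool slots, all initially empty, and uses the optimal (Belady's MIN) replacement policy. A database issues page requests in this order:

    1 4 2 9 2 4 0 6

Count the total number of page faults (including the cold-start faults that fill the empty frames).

1 → fault, frames {1}
4 → fault, frames {1,4}
2 → fault, evict 1, frames {4,2}
9 → fault, evict 4, frames {2,9}
2 → hit
4 → fault, evict 9, frames {2,4}
0 → fault, evict 4, frames {2,0}
6 → fault, evict 0, frames {2,6}
Page faults: 7.

7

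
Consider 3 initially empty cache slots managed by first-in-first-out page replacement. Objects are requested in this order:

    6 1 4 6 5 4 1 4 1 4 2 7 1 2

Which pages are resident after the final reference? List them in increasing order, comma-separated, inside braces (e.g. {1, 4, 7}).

{1, 2, 7}

6: fault, frames (6)
1: fault, frames (6 1)
4: fault, frames (6 1 4)
6: hit
5: fault, evict 6, frames (1 4 5)
4: hit
1: hit
4: hit
1: hit
4: hit
2: fault, evict 1, frames (4 5 2)
7: fault, evict 4, frames (5 2 7)
1: fault, evict 5, frames (2 7 1)
2: hit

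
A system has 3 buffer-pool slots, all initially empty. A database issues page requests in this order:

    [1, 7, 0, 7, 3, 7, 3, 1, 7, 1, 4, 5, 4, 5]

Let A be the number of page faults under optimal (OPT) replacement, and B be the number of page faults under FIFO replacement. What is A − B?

-2

Under OPT: F F F . F . . . . . F F . . → 6 faults.
Under FIFO: F F F . F . . F F . F F . . → 8 faults.
A − B = 6 − 8 = -2.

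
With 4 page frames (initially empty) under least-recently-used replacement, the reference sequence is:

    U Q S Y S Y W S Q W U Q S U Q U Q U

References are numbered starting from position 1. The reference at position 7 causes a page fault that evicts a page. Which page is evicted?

pos 1: U: fault, frames {U}
pos 2: Q: fault, frames {U,Q}
pos 3: S: fault, frames {U,Q,S}
pos 4: Y: fault, frames {U,Q,S,Y}
pos 5: S: hit
pos 6: Y: hit
pos 7: W: fault, evict U, frames {Q,S,Y,W}
At position 7, page U is evicted.

U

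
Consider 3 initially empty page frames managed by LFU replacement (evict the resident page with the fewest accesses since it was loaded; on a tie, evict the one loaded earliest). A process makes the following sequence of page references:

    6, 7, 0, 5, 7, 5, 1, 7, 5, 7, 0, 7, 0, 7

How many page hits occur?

6 → miss, frames (6)
7 → miss, frames (6 7)
0 → miss, frames (6 7 0)
5 → miss, evict 6, frames (7 0 5)
7 → hit
5 → hit
1 → miss, evict 0, frames (7 5 1)
7 → hit
5 → hit
7 → hit
0 → miss, evict 1, frames (7 5 0)
7 → hit
0 → hit
7 → hit
Hits: 8.

8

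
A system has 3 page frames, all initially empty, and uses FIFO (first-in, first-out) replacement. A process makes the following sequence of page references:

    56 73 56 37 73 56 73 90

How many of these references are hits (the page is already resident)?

4

56 -> miss, frames [56]
73 -> miss, frames [56, 73]
56 -> hit
37 -> miss, frames [56, 73, 37]
73 -> hit
56 -> hit
73 -> hit
90 -> miss, evict 56, frames [73, 37, 90]
Hits: 4.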